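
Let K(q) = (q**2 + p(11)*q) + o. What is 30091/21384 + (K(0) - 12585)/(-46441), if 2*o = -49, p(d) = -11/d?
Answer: 1667097679/993094344 ≈ 1.6787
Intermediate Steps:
o = -49/2 (o = (1/2)*(-49) = -49/2 ≈ -24.500)
K(q) = -49/2 + q**2 - q (K(q) = (q**2 + (-11/11)*q) - 49/2 = (q**2 + (-11*1/11)*q) - 49/2 = (q**2 - q) - 49/2 = -49/2 + q**2 - q)
30091/21384 + (K(0) - 12585)/(-46441) = 30091/21384 + ((-49/2 + 0**2 - 1*0) - 12585)/(-46441) = 30091*(1/21384) + ((-49/2 + 0 + 0) - 12585)*(-1/46441) = 30091/21384 + (-49/2 - 12585)*(-1/46441) = 30091/21384 - 25219/2*(-1/46441) = 30091/21384 + 25219/92882 = 1667097679/993094344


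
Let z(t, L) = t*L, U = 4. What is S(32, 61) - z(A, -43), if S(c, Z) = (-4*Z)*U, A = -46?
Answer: -2954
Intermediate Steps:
S(c, Z) = -16*Z (S(c, Z) = -4*Z*4 = -16*Z)
z(t, L) = L*t
S(32, 61) - z(A, -43) = -16*61 - (-43)*(-46) = -976 - 1*1978 = -976 - 1978 = -2954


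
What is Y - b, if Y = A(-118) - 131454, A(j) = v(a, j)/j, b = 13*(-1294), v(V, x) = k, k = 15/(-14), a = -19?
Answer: -189372049/1652 ≈ -1.1463e+5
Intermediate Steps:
k = -15/14 (k = 15*(-1/14) = -15/14 ≈ -1.0714)
v(V, x) = -15/14
b = -16822
A(j) = -15/(14*j)
Y = -217161993/1652 (Y = -15/14/(-118) - 131454 = -15/14*(-1/118) - 131454 = 15/1652 - 131454 = -217161993/1652 ≈ -1.3145e+5)
Y - b = -217161993/1652 - 1*(-16822) = -217161993/1652 + 16822 = -189372049/1652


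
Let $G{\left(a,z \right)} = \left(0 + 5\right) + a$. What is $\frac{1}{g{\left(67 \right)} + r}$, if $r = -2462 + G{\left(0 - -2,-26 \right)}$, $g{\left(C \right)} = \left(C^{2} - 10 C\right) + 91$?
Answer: $\frac{1}{1455} \approx 0.00068729$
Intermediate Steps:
$G{\left(a,z \right)} = 5 + a$
$g{\left(C \right)} = 91 + C^{2} - 10 C$
$r = -2455$ ($r = -2462 + \left(5 + \left(0 - -2\right)\right) = -2462 + \left(5 + \left(0 + 2\right)\right) = -2462 + \left(5 + 2\right) = -2462 + 7 = -2455$)
$\frac{1}{g{\left(67 \right)} + r} = \frac{1}{\left(91 + 67^{2} - 670\right) - 2455} = \frac{1}{\left(91 + 4489 - 670\right) - 2455} = \frac{1}{3910 - 2455} = \frac{1}{1455}$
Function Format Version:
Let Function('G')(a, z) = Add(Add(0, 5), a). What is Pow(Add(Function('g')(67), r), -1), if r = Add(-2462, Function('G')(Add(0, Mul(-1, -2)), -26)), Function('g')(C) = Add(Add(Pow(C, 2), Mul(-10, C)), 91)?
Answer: Rational(1, 1455) ≈ 0.00068729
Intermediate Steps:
Function('G')(a, z) = Add(5, a)
Function('g')(C) = Add(91, Pow(C, 2), Mul(-10, C))
r = -2455 (r = Add(-2462, Add(5, Add(0, Mul(-1, -2)))) = Add(-2462, Add(5, Add(0, 2))) = Add(-2462, Add(5, 2)) = Add(-2462, 7) = -2455)
Pow(Add(Function('g')(67), r), -1) = Pow(Add(Add(91, Pow(67, 2), Mul(-10, 67)), -2455), -1) = Pow(Add(Add(91, 4489, -670), -2455), -1) = Pow(Add(3910, -2455), -1) = Pow(1455, -1) = Rational(1, 1455)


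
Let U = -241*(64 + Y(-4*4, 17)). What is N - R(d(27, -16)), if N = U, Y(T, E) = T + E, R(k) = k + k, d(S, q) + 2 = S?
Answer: -15715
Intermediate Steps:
d(S, q) = -2 + S
R(k) = 2*k
Y(T, E) = E + T
U = -15665 (U = -241*(64 + (17 - 4*4)) = -241*(64 + (17 - 16)) = -241*(64 + 1) = -241*65 = -15665)
N = -15665
N - R(d(27, -16)) = -15665 - 2*(-2 + 27) = -15665 - 2*25 = -15665 - 1*50 = -15665 - 50 = -15715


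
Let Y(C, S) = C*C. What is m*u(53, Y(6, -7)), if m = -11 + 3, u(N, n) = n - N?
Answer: 136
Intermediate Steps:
Y(C, S) = C²
m = -8
m*u(53, Y(6, -7)) = -8*(6² - 1*53) = -8*(36 - 53) = -8*(-17) = 136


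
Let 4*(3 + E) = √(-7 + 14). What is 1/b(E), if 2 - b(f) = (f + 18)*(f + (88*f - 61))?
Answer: 1250064/5990567153 + 64448*√7/5990567153 ≈ 0.00023714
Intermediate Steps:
E = -3 + √7/4 (E = -3 + √(-7 + 14)/4 = -3 + √7/4 ≈ -2.3386)
b(f) = 2 - (-61 + 89*f)*(18 + f) (b(f) = 2 - (f + 18)*(f + (88*f - 61)) = 2 - (18 + f)*(f + (-61 + 88*f)) = 2 - (18 + f)*(-61 + 89*f) = 2 - (-61 + 89*f)*(18 + f))
1/b(E) = 1/(1100 - 1541*(-3 + √7/4) - 89*(-3 + √7/4)²) = 1/(1100 + (4623 - 1541*√7/4) - 89*(-3 + √7/4)²) = 1/(5723 - 89*(-3 + √7/4)² - 1541*√7/4)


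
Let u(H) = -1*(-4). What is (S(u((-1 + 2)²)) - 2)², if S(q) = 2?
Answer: 0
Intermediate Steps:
u(H) = 4
(S(u((-1 + 2)²)) - 2)² = (2 - 2)² = 0² = 0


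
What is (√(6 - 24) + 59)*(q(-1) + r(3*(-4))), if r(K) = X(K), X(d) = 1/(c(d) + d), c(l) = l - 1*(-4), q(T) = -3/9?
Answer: -1357/60 - 23*I*√2/20 ≈ -22.617 - 1.6263*I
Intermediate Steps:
q(T) = -⅓ (q(T) = -3*⅑ = -⅓)
c(l) = 4 + l (c(l) = l + 4 = 4 + l)
X(d) = 1/(4 + 2*d) (X(d) = 1/((4 + d) + d) = 1/(4 + 2*d))
r(K) = 1/(2*(2 + K))
(√(6 - 24) + 59)*(q(-1) + r(3*(-4))) = (√(6 - 24) + 59)*(-⅓ + 1/(2*(2 + 3*(-4)))) = (√(-18) + 59)*(-⅓ + 1/(2*(2 - 12))) = (3*I*√2 + 59)*(-⅓ + (½)/(-10)) = (59 + 3*I*√2)*(-⅓ + (½)*(-⅒)) = (59 + 3*I*√2)*(-⅓ - 1/20) = (59 + 3*I*√2)*(-23/60) = -1357/60 - 23*I*√2/20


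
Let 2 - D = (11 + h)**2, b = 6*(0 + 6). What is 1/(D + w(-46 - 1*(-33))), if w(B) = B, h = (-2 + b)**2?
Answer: -1/1361900 ≈ -7.3427e-7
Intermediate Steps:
b = 36 (b = 6*6 = 36)
h = 1156 (h = (-2 + 36)**2 = 34**2 = 1156)
D = -1361887 (D = 2 - (11 + 1156)**2 = 2 - 1*1167**2 = 2 - 1*1361889 = 2 - 1361889 = -1361887)
1/(D + w(-46 - 1*(-33))) = 1/(-1361887 + (-46 - 1*(-33))) = 1/(-1361887 + (-46 + 33)) = 1/(-1361887 - 13) = 1/(-1361900) = -1/1361900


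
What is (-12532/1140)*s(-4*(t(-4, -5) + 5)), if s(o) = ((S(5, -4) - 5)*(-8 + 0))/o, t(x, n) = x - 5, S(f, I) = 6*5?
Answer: 15665/114 ≈ 137.41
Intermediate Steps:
S(f, I) = 30
t(x, n) = -5 + x
s(o) = -200/o (s(o) = ((30 - 5)*(-8 + 0))/o = (25*(-8))/o = -200/o)
(-12532/1140)*s(-4*(t(-4, -5) + 5)) = (-12532/1140)*(-200*(-1/(4*((-5 - 4) + 5)))) = (-12532*1/1140)*(-200*(-1/(4*(-9 + 5)))) = -(-125320)/(57*((-4*(-4)))) = -(-125320)/(57*16) = -3133/285*(-25/2) = 15665/114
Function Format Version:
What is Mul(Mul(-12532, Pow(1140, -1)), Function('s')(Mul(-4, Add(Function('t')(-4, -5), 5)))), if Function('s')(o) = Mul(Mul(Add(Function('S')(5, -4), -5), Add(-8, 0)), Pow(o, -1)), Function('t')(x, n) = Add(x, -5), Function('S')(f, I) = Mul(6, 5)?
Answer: Rational(15665, 114) ≈ 137.41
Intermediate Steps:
Function('S')(f, I) = 30
Function('t')(x, n) = Add(-5, x)
Function('s')(o) = Mul(-200, Pow(o, -1)) (Function('s')(o) = Mul(Mul(Add(30, -5), Add(-8, 0)), Pow(o, -1)) = Mul(Mul(25, -8), Pow(o, -1)) = Mul(-200, Pow(o, -1)))
Mul(Mul(-12532, Pow(1140, -1)), Function('s')(Mul(-4, Add(Function('t')(-4, -5), 5)))) = Mul(Mul(-12532, Pow(1140, -1)), Mul(-200, Pow(Mul(-4, Add(Add(-5, -4), 5)), -1))) = Mul(Mul(-12532, Rational(1, 1140)), Mul(-200, Pow(Mul(-4, Add(-9, 5)), -1))) = Mul(Rational(-3133, 285), Mul(-200, Pow(Mul(-4, -4), -1))) = Mul(Rational(-3133, 285), Mul(-200, Pow(16, -1))) = Mul(Rational(-3133, 285), Mul(-200, Rational(1, 16))) = Mul(Rational(-3133, 285), Rational(-25, 2)) = Rational(15665, 114)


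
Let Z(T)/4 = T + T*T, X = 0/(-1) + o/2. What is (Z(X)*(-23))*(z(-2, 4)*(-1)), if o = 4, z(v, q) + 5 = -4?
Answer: -4968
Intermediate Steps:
z(v, q) = -9 (z(v, q) = -5 - 4 = -9)
X = 2 (X = 0/(-1) + 4/2 = 0*(-1) + 4*(1/2) = 0 + 2 = 2)
Z(T) = 4*T + 4*T**2 (Z(T) = 4*(T + T*T) = 4*(T + T**2) = 4*T + 4*T**2)
(Z(X)*(-23))*(z(-2, 4)*(-1)) = ((4*2*(1 + 2))*(-23))*(-9*(-1)) = ((4*2*3)*(-23))*9 = (24*(-23))*9 = -552*9 = -4968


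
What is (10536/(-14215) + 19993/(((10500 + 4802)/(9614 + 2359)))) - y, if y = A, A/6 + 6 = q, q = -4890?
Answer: 9792378016443/217517930 ≈ 45019.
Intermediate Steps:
A = -29376 (A = -36 + 6*(-4890) = -36 - 29340 = -29376)
y = -29376
(10536/(-14215) + 19993/(((10500 + 4802)/(9614 + 2359)))) - y = (10536/(-14215) + 19993/(((10500 + 4802)/(9614 + 2359)))) - 1*(-29376) = (10536*(-1/14215) + 19993/((15302/11973))) + 29376 = (-10536/14215 + 19993/((15302*(1/11973)))) + 29376 = (-10536/14215 + 19993/(15302/11973)) + 29376 = (-10536/14215 + 19993*(11973/15302)) + 29376 = (-10536/14215 + 239376189/15302) + 29376 = 3402571304763/217517930 + 29376 = 9792378016443/217517930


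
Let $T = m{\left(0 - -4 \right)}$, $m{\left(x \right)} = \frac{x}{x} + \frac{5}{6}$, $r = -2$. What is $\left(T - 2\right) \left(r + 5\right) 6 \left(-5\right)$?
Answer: $15$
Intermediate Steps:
$m{\left(x \right)} = \frac{11}{6}$ ($m{\left(x \right)} = 1 + 5 \cdot \frac{1}{6} = 1 + \frac{5}{6} = \frac{11}{6}$)
$T = \frac{11}{6} \approx 1.8333$
$\left(T - 2\right) \left(r + 5\right) 6 \left(-5\right) = \left(\frac{11}{6} - 2\right) \left(-2 + 5\right) 6 \left(-5\right) = \left(- \frac{1}{6}\right) 3 \cdot 6 \left(-5\right) = \left(- \frac{1}{2}\right) 6 \left(-5\right) = \left(-3\right) \left(-5\right) = 15$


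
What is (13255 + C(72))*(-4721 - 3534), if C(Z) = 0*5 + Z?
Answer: -110014385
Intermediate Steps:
C(Z) = Z (C(Z) = 0 + Z = Z)
(13255 + C(72))*(-4721 - 3534) = (13255 + 72)*(-4721 - 3534) = 13327*(-8255) = -110014385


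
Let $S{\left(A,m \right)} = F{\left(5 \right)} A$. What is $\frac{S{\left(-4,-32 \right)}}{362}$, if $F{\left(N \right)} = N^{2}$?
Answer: $- \frac{50}{181} \approx -0.27624$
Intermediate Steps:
$S{\left(A,m \right)} = 25 A$ ($S{\left(A,m \right)} = 5^{2} A = 25 A$)
$\frac{S{\left(-4,-32 \right)}}{362} = \frac{25 \left(-4\right)}{362} = \left(-100\right) \frac{1}{362} = - \frac{50}{181}$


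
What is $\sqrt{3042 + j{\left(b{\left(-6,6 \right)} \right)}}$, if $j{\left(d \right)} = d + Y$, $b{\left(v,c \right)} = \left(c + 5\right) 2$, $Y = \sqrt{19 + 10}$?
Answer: $\sqrt{3064 + \sqrt{29}} \approx 55.402$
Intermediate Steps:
$Y = \sqrt{29} \approx 5.3852$
$b{\left(v,c \right)} = 10 + 2 c$ ($b{\left(v,c \right)} = \left(5 + c\right) 2 = 10 + 2 c$)
$j{\left(d \right)} = d + \sqrt{29}$
$\sqrt{3042 + j{\left(b{\left(-6,6 \right)} \right)}} = \sqrt{3042 + \left(\left(10 + 2 \cdot 6\right) + \sqrt{29}\right)} = \sqrt{3042 + \left(\left(10 + 12\right) + \sqrt{29}\right)} = \sqrt{3042 + \left(22 + \sqrt{29}\right)} = \sqrt{3064 + \sqrt{29}}$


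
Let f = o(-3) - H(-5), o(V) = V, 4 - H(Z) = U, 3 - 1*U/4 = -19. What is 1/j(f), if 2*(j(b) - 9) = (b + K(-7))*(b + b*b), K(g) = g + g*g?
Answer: 1/408492 ≈ 2.4480e-6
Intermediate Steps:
U = 88 (U = 12 - 4*(-19) = 12 + 76 = 88)
H(Z) = -84 (H(Z) = 4 - 1*88 = 4 - 88 = -84)
K(g) = g + g**2
f = 81 (f = -3 - 1*(-84) = -3 + 84 = 81)
j(b) = 9 + (42 + b)*(b + b**2)/2 (j(b) = 9 + ((b - 7*(1 - 7))*(b + b*b))/2 = 9 + ((b - 7*(-6))*(b + b**2))/2 = 9 + ((b + 42)*(b + b**2))/2 = 9 + ((42 + b)*(b + b**2))/2 = 9 + (42 + b)*(b + b**2)/2)
1/j(f) = 1/(9 + (1/2)*81**3 + 21*81 + (43/2)*81**2) = 1/(9 + (1/2)*531441 + 1701 + (43/2)*6561) = 1/(9 + 531441/2 + 1701 + 282123/2) = 1/408492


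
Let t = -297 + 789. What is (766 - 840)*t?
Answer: -36408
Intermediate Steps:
t = 492
(766 - 840)*t = (766 - 840)*492 = -74*492 = -36408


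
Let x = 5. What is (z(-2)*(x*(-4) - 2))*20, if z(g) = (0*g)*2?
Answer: 0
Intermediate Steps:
z(g) = 0 (z(g) = 0*2 = 0)
(z(-2)*(x*(-4) - 2))*20 = (0*(5*(-4) - 2))*20 = (0*(-20 - 2))*20 = (0*(-22))*20 = 0*20 = 0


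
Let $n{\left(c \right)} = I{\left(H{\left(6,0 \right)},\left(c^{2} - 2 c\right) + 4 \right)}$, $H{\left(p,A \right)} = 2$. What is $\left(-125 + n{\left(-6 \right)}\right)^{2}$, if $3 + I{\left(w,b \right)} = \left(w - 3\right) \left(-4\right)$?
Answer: $15376$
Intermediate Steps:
$I{\left(w,b \right)} = 9 - 4 w$ ($I{\left(w,b \right)} = -3 + \left(w - 3\right) \left(-4\right) = -3 + \left(-3 + w\right) \left(-4\right) = -3 - \left(-12 + 4 w\right) = 9 - 4 w$)
$n{\left(c \right)} = 1$ ($n{\left(c \right)} = 9 - 8 = 1$)
$\left(-125 + n{\left(-6 \right)}\right)^{2} = \left(-125 + 1\right)^{2} = \left(-124\right)^{2} = 15376$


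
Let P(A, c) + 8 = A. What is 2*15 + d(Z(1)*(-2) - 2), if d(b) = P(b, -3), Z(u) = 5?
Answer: 10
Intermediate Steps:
P(A, c) = -8 + A
d(b) = -8 + b
2*15 + d(Z(1)*(-2) - 2) = 2*15 + (-8 + (5*(-2) - 2)) = 30 + (-8 + (-10 - 2)) = 30 + (-8 - 12) = 30 - 20 = 10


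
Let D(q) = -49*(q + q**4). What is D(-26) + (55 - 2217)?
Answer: -22392712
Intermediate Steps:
D(q) = -49*q - 49*q**4
D(-26) + (55 - 2217) = -49*(-26)*(1 + (-26)**3) + (55 - 2217) = -49*(-26)*(1 - 17576) - 2162 = -49*(-26)*(-17575) - 2162 = -22390550 - 2162 = -22392712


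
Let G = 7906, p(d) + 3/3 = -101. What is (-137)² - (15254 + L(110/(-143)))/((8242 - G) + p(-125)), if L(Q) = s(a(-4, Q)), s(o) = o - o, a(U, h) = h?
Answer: 2188346/117 ≈ 18704.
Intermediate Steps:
p(d) = -102 (p(d) = -1 - 101 = -102)
s(o) = 0
L(Q) = 0
(-137)² - (15254 + L(110/(-143)))/((8242 - G) + p(-125)) = (-137)² - (15254 + 0)/((8242 - 1*7906) - 102) = 18769 - 15254/((8242 - 7906) - 102) = 18769 - 15254/(336 - 102) = 18769 - 15254/234 = 18769 - 1*7627/117 = 18769 - 7627/117 = 2188346/117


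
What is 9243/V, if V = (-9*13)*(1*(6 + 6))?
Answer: -79/12 ≈ -6.5833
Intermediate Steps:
V = -1404 (V = -117*12 = -1404)
9243/V = 9243/(-1404) = 9243*(-1/1404) = -79/12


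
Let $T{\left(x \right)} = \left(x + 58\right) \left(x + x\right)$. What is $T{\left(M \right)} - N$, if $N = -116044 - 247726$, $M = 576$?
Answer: $1094138$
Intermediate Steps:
$T{\left(x \right)} = 2 x \left(58 + x\right)$ ($T{\left(x \right)} = \left(58 + x\right) 2 x = 2 x \left(58 + x\right)$)
$N = -363770$ ($N = -116044 - 247726 = -363770$)
$T{\left(M \right)} - N = 2 \cdot 576 \left(58 + 576\right) - -363770 = 2 \cdot 576 \cdot 634 + 363770 = 730368 + 363770 = 1094138$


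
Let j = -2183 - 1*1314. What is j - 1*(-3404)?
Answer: -93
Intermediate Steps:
j = -3497 (j = -2183 - 1314 = -3497)
j - 1*(-3404) = -3497 - 1*(-3404) = -3497 + 3404 = -93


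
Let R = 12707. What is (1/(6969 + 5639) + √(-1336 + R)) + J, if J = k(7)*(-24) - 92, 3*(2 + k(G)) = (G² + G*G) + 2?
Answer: -10641151/12608 + √11371 ≈ -737.37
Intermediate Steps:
k(G) = -4/3 + 2*G²/3 (k(G) = -2 + ((G² + G*G) + 2)/3 = -2 + ((G² + G²) + 2)/3 = -2 + (2*G² + 2)/3 = -2 + (2 + 2*G²)/3 = -2 + (⅔ + 2*G²/3) = -4/3 + 2*G²/3)
J = -844 (J = (-4/3 + (⅔)*7²)*(-24) - 92 = (-4/3 + (⅔)*49)*(-24) - 92 = (-4/3 + 98/3)*(-24) - 92 = (94/3)*(-24) - 92 = -752 - 92 = -844)
(1/(6969 + 5639) + √(-1336 + R)) + J = (1/(6969 + 5639) + √(-1336 + 12707)) - 844 = (1/12608 + √11371) - 844 = -10641151/12608 + √11371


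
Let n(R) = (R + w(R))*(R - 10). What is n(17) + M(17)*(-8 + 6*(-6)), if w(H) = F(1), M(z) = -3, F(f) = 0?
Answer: 251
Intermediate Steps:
w(H) = 0
n(R) = R*(-10 + R) (n(R) = (R + 0)*(R - 10) = R*(-10 + R))
n(17) + M(17)*(-8 + 6*(-6)) = 17*(-10 + 17) - 3*(-8 + 6*(-6)) = 17*7 - 3*(-8 - 36) = 119 - 3*(-44) = 119 + 132 = 251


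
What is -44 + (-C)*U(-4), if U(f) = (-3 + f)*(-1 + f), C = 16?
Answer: -604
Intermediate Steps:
U(f) = (-1 + f)*(-3 + f)
-44 + (-C)*U(-4) = -44 + (-1*16)*(3 + (-4)**2 - 4*(-4)) = -44 - 16*(3 + 16 + 16) = -44 - 16*35 = -44 - 560 = -604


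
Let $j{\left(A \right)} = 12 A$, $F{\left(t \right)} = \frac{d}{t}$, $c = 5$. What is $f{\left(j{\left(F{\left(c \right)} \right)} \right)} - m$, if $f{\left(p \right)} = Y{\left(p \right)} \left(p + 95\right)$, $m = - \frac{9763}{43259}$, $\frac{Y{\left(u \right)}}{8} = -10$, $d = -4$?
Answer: $- \frac{295535725}{43259} \approx -6831.8$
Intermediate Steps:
$Y{\left(u \right)} = -80$ ($Y{\left(u \right)} = 8 \left(-10\right) = -80$)
$F{\left(t \right)} = - \frac{4}{t}$
$m = - \frac{9763}{43259}$ ($m = \left(-9763\right) \frac{1}{43259} = - \frac{9763}{43259} \approx -0.22569$)
$f{\left(p \right)} = -7600 - 80 p$ ($f{\left(p \right)} = - 80 \left(p + 95\right) = - 80 \left(95 + p\right) = -7600 - 80 p$)
$f{\left(j{\left(F{\left(c \right)} \right)} \right)} - m = \left(-7600 - 80 \cdot 12 \left(- \frac{4}{5}\right)\right) - - \frac{9763}{43259} = \left(-7600 - 80 \cdot 12 \left(\left(-4\right) \frac{1}{5}\right)\right) + \frac{9763}{43259} = \left(-7600 - 80 \cdot 12 \left(- \frac{4}{5}\right)\right) + \frac{9763}{43259} = \left(-7600 - -768\right) + \frac{9763}{43259} = \left(-7600 + 768\right) + \frac{9763}{43259} = -6832 + \frac{9763}{43259} = - \frac{295535725}{43259}$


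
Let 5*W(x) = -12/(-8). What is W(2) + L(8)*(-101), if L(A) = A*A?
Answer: -64637/10 ≈ -6463.7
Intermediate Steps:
W(x) = 3/10 (W(x) = (-12/(-8))/5 = (-12*(-1/8))/5 = (1/5)*(3/2) = 3/10)
L(A) = A**2
W(2) + L(8)*(-101) = 3/10 + 8**2*(-101) = 3/10 + 64*(-101) = 3/10 - 6464 = -64637/10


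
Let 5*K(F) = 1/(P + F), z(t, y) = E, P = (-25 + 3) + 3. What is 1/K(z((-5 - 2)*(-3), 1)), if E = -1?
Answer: -100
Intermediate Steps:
P = -19 (P = -22 + 3 = -19)
z(t, y) = -1
K(F) = 1/(5*(-19 + F))
1/K(z((-5 - 2)*(-3), 1)) = 1/(1/(5*(-19 - 1))) = 1/((1/5)/(-20)) = 1/((1/5)*(-1/20)) = 1/(-1/100) = -100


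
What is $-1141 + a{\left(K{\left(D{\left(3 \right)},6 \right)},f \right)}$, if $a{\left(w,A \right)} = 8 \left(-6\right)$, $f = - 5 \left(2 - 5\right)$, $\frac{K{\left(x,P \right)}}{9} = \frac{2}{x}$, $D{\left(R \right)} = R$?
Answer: $-1189$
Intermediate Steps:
$K{\left(x,P \right)} = \frac{18}{x}$ ($K{\left(x,P \right)} = 9 \frac{2}{x} = \frac{18}{x}$)
$f = 15$ ($f = \left(-5\right) \left(-3\right) = 15$)
$a{\left(w,A \right)} = -48$
$-1141 + a{\left(K{\left(D{\left(3 \right)},6 \right)},f \right)} = -1141 - 48 = -1189$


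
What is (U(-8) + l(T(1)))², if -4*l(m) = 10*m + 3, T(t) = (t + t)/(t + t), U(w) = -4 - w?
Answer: 9/16 ≈ 0.56250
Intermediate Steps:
T(t) = 1 (T(t) = (2*t)/((2*t)) = (2*t)*(1/(2*t)) = 1)
l(m) = -¾ - 5*m/2 (l(m) = -(10*m + 3)/4 = -(3 + 10*m)/4 = -¾ - 5*m/2)
(U(-8) + l(T(1)))² = ((-4 - 1*(-8)) + (-¾ - 5/2*1))² = ((-4 + 8) + (-¾ - 5/2))² = (4 - 13/4)² = (¾)² = 9/16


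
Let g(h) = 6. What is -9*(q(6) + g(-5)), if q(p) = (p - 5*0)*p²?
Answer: -1998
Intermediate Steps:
q(p) = p³ (q(p) = (p + 0)*p² = p*p² = p³)
-9*(q(6) + g(-5)) = -9*(6³ + 6) = -9*(216 + 6) = -9*222 = -1998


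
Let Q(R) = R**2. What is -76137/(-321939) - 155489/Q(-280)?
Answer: -14696277457/8413339200 ≈ -1.7468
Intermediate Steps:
-76137/(-321939) - 155489/Q(-280) = -76137/(-321939) - 155489/((-280)**2) = -76137*(-1/321939) - 155489/78400 = 25379/107313 - 155489*1/78400 = 25379/107313 - 155489/78400 = -14696277457/8413339200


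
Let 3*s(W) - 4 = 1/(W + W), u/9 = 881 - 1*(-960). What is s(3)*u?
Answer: 46025/2 ≈ 23013.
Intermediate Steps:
u = 16569 (u = 9*(881 - 1*(-960)) = 9*(881 + 960) = 9*1841 = 16569)
s(W) = 4/3 + 1/(6*W) (s(W) = 4/3 + 1/(3*(W + W)) = 4/3 + 1/(3*((2*W))) = 4/3 + (1/(2*W))/3 = 4/3 + 1/(6*W))
s(3)*u = ((⅙)*(1 + 8*3)/3)*16569 = ((⅙)*(⅓)*(1 + 24))*16569 = ((⅙)*(⅓)*25)*16569 = (25/18)*16569 = 46025/2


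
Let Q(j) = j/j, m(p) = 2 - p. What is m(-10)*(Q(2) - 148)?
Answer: -1764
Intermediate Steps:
Q(j) = 1
m(-10)*(Q(2) - 148) = (2 - 1*(-10))*(1 - 148) = (2 + 10)*(-147) = 12*(-147) = -1764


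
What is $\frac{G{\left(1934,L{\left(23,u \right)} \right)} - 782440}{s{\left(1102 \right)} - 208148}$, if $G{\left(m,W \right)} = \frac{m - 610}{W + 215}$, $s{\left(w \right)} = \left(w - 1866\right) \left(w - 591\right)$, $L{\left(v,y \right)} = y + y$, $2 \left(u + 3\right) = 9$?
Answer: $\frac{42642649}{32621084} \approx 1.3072$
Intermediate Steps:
$u = \frac{3}{2}$ ($u = -3 + \frac{1}{2} \cdot 9 = -3 + \frac{9}{2} = \frac{3}{2} \approx 1.5$)
$L{\left(v,y \right)} = 2 y$
$s{\left(w \right)} = \left(-1866 + w\right) \left(-591 + w\right)$
$G{\left(m,W \right)} = \frac{-610 + m}{215 + W}$
$\frac{G{\left(1934,L{\left(23,u \right)} \right)} - 782440}{s{\left(1102 \right)} - 208148} = \frac{\frac{-610 + 1934}{215 + 2 \cdot \frac{3}{2}} - 782440}{\left(1102806 + 1102^{2} - 2707614\right) - 208148} = \frac{\frac{1}{215 + 3} \cdot 1324 - 782440}{\left(1102806 + 1214404 - 2707614\right) - 208148} = \frac{\frac{1}{218} \cdot 1324 - 782440}{-390404 - 208148} = \frac{\frac{1}{218} \cdot 1324 - 782440}{-598552} = \left(\frac{662}{109} - 782440\right) \left(- \frac{1}{598552}\right) = \left(- \frac{85285298}{109}\right) \left(- \frac{1}{598552}\right) = \frac{42642649}{32621084}$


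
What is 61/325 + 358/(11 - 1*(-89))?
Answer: 2449/650 ≈ 3.7677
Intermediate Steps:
61/325 + 358/(11 - 1*(-89)) = 61*(1/325) + 358/(11 + 89) = 61/325 + 358/100 = 61/325 + 358*(1/100) = 61/325 + 179/50 = 2449/650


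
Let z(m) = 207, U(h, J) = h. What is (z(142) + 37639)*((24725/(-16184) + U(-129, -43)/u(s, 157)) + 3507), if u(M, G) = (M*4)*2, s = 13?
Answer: 3487803871724/26299 ≈ 1.3262e+8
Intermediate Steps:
u(M, G) = 8*M (u(M, G) = (4*M)*2 = 8*M)
(z(142) + 37639)*((24725/(-16184) + U(-129, -43)/u(s, 157)) + 3507) = (207 + 37639)*((24725/(-16184) - 129/(8*13)) + 3507) = 37846*((24725*(-1/16184) - 129/104) + 3507) = 37846*((-24725/16184 - 129*1/104) + 3507) = 37846*((-24725/16184 - 129/104) + 3507) = 37846*(-72799/26299 + 3507) = 37846*(92157794/26299) = 3487803871724/26299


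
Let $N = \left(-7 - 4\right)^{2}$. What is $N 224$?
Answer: $27104$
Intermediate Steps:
$N = 121$ ($N = \left(-11\right)^{2} = 121$)
$N 224 = 121 \cdot 224 = 27104$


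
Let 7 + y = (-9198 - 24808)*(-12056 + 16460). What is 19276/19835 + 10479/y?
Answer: 412373252713/424362545555 ≈ 0.97175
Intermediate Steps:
y = -149762431 (y = -7 + (-9198 - 24808)*(-12056 + 16460) = -7 - 34006*4404 = -7 - 149762424 = -149762431)
19276/19835 + 10479/y = 19276/19835 + 10479/(-149762431) = 19276*(1/19835) + 10479*(-1/149762431) = 19276/19835 - 1497/21394633 = 412373252713/424362545555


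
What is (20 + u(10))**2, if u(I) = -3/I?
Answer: 38809/100 ≈ 388.09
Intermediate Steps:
(20 + u(10))**2 = (20 - 3/10)**2 = (197/10)**2 = 38809/100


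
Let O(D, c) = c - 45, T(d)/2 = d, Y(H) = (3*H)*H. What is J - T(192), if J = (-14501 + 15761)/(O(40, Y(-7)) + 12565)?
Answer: -4862868/12667 ≈ -383.90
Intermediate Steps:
Y(H) = 3*H²
T(d) = 2*d
O(D, c) = -45 + c
J = 1260/12667 (J = (-14501 + 15761)/((-45 + 3*(-7)²) + 12565) = 1260/((-45 + 3*49) + 12565) = 1260/((-45 + 147) + 12565) = 1260/(102 + 12565) = 1260/12667 ≈ 0.099471)
J - T(192) = 1260/12667 - 2*192 = 1260/12667 - 1*384 = 1260/12667 - 384 = -4862868/12667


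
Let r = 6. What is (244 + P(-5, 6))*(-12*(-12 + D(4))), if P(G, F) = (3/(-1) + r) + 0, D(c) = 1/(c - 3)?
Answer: 32604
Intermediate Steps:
D(c) = 1/(-3 + c)
P(G, F) = 3 (P(G, F) = (3/(-1) + 6) + 0 = (3*(-1) + 6) + 0 = (-3 + 6) + 0 = 3 + 0 = 3)
(244 + P(-5, 6))*(-12*(-12 + D(4))) = (244 + 3)*(-12*(-12 + 1/(-3 + 4))) = 247*(-12*(-12 + 1/1)) = 247*(-12*(-12 + 1)) = 247*(-12*(-11)) = 247*132 = 32604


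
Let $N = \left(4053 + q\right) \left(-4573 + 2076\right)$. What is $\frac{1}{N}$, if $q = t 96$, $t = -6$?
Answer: $- \frac{1}{8682069} \approx -1.1518 \cdot 10^{-7}$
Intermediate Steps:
$q = -576$ ($q = \left(-6\right) 96 = -576$)
$N = -8682069$ ($N = \left(4053 - 576\right) \left(-4573 + 2076\right) = 3477 \left(-2497\right) = -8682069$)
$\frac{1}{N} = \frac{1}{-8682069} = - \frac{1}{8682069}$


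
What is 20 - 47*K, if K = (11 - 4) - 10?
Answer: 161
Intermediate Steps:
K = -3 (K = 7 - 10 = -3)
20 - 47*K = 20 - 47*(-3) = 20 + 141 = 161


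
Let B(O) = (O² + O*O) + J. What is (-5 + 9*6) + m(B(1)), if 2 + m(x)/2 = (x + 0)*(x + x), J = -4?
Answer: 61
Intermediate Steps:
B(O) = -4 + 2*O² (B(O) = (O² + O*O) - 4 = (O² + O²) - 4 = 2*O² - 4 = -4 + 2*O²)
m(x) = -4 + 4*x² (m(x) = -4 + 2*((x + 0)*(x + x)) = -4 + 2*(x*(2*x)) = -4 + 2*(2*x²) = -4 + 4*x²)
(-5 + 9*6) + m(B(1)) = (-5 + 9*6) + (-4 + 4*(-4 + 2*1²)²) = (-5 + 54) + (-4 + 4*(-4 + 2*1)²) = 49 + (-4 + 4*(-4 + 2)²) = 49 + (-4 + 4*(-2)²) = 49 + (-4 + 4*4) = 49 + (-4 + 16) = 49 + 12 = 61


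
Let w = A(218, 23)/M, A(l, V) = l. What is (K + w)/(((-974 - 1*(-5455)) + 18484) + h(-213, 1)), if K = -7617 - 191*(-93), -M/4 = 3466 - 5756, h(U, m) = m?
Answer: 46468789/105184280 ≈ 0.44178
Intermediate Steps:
M = 9160 (M = -4*(3466 - 5756) = -4*(-2290) = 9160)
w = 109/4580 (w = 218/9160 = 218*(1/9160) = 109/4580 ≈ 0.023799)
K = 10146 (K = -7617 - 1*(-17763) = -7617 + 17763 = 10146)
(K + w)/(((-974 - 1*(-5455)) + 18484) + h(-213, 1)) = (10146 + 109/4580)/(((-974 - 1*(-5455)) + 18484) + 1) = 46468789/(4580*(((-974 + 5455) + 18484) + 1)) = 46468789/(4580*((4481 + 18484) + 1)) = 46468789/(4580*(22965 + 1)) = (46468789/4580)/22966 = (46468789/4580)*(1/22966) = 46468789/105184280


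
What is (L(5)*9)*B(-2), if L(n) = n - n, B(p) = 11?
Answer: 0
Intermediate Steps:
L(n) = 0
(L(5)*9)*B(-2) = (0*9)*11 = 0*11 = 0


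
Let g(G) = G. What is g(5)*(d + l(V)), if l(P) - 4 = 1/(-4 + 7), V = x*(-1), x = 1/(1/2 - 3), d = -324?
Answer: -4795/3 ≈ -1598.3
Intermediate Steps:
x = -⅖ (x = 1/(½ - 3) = 1/(-5/2) = -⅖ ≈ -0.40000)
V = ⅖ (V = -⅖*(-1) = ⅖ ≈ 0.40000)
l(P) = 13/3 (l(P) = 4 + 1/(-4 + 7) = 4 + 1/3 = 4 + ⅓ = 13/3)
g(5)*(d + l(V)) = 5*(-324 + 13/3) = 5*(-959/3) = -4795/3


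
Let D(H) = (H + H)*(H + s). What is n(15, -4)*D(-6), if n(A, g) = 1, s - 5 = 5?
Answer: -48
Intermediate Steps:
s = 10 (s = 5 + 5 = 10)
D(H) = 2*H*(10 + H) (D(H) = (H + H)*(H + 10) = (2*H)*(10 + H) = 2*H*(10 + H))
n(15, -4)*D(-6) = 1*(2*(-6)*(10 - 6)) = 1*(2*(-6)*4) = 1*(-48) = -48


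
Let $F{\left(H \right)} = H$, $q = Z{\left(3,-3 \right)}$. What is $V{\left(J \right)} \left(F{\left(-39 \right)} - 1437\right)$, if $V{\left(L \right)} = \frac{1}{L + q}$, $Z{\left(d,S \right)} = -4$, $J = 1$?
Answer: $492$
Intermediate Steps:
$q = -4$
$V{\left(L \right)} = \frac{1}{-4 + L}$ ($V{\left(L \right)} = \frac{1}{L - 4} = \frac{1}{-4 + L}$)
$V{\left(J \right)} \left(F{\left(-39 \right)} - 1437\right) = \frac{-39 - 1437}{-4 + 1} = \frac{1}{-3} \left(-1476\right) = \left(- \frac{1}{3}\right) \left(-1476\right) = 492$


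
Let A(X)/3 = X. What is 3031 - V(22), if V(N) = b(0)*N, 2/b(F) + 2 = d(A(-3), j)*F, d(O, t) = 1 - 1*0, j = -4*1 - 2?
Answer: 3053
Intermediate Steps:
A(X) = 3*X
j = -6 (j = -4 - 2 = -6)
d(O, t) = 1 (d(O, t) = 1 + 0 = 1)
b(F) = 2/(-2 + F) (b(F) = 2/(-2 + 1*F) = 2/(-2 + F))
V(N) = -N (V(N) = (2/(-2 + 0))*N = (2/(-2))*N = (2*(-½))*N = -N)
3031 - V(22) = 3031 - (-1)*22 = 3031 - 1*(-22) = 3031 + 22 = 3053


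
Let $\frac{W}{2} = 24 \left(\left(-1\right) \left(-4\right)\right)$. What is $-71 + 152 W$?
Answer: $29113$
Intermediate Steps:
$W = 192$ ($W = 2 \cdot 24 \left(\left(-1\right) \left(-4\right)\right) = 2 \cdot 24 \cdot 4 = 2 \cdot 96 = 192$)
$-71 + 152 W = -71 + 152 \cdot 192 = -71 + 29184 = 29113$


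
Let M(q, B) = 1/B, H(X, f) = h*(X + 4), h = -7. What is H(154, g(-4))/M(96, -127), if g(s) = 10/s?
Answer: 140462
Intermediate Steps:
H(X, f) = -28 - 7*X (H(X, f) = -7*(X + 4) = -7*(4 + X) = -28 - 7*X)
H(154, g(-4))/M(96, -127) = (-28 - 7*154)/(1/(-127)) = (-28 - 1078)/(-1/127) = -1106*(-127) = 140462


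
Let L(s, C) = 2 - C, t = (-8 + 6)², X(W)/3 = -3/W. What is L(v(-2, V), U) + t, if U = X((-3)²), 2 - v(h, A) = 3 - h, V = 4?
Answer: 7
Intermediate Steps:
v(h, A) = -1 + h (v(h, A) = 2 - (3 - h) = 2 + (-3 + h) = -1 + h)
X(W) = -9/W (X(W) = 3*(-3/W) = -9/W)
t = 4 (t = (-2)² = 4)
U = -1 (U = -9/((-3)²) = -9/9 = -9*⅑ = -1)
L(v(-2, V), U) + t = (2 - 1*(-1)) + 4 = (2 + 1) + 4 = 3 + 4 = 7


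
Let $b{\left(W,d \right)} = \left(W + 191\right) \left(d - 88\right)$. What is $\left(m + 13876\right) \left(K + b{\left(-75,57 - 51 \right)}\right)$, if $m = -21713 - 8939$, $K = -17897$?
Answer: $459813384$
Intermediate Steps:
$b{\left(W,d \right)} = \left(-88 + d\right) \left(191 + W\right)$ ($b{\left(W,d \right)} = \left(191 + W\right) \left(-88 + d\right) = \left(-88 + d\right) \left(191 + W\right)$)
$m = -30652$
$\left(m + 13876\right) \left(K + b{\left(-75,57 - 51 \right)}\right) = \left(-30652 + 13876\right) \left(-17897 - \left(10208 - 116 \left(57 - 51\right)\right)\right) = - 16776 \left(-17897 + \left(-16808 + 6600 + 191 \left(57 - 51\right) - 75 \left(57 - 51\right)\right)\right) = - 16776 \left(-17897 + \left(-16808 + 6600 + 191 \cdot 6 - 450\right)\right) = - 16776 \left(-17897 + \left(-16808 + 6600 + 1146 - 450\right)\right) = - 16776 \left(-17897 - 9512\right) = \left(-16776\right) \left(-27409\right) = 459813384$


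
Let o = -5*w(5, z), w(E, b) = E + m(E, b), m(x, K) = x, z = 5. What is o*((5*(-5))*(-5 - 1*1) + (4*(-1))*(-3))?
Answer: -8100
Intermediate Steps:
w(E, b) = 2*E (w(E, b) = E + E = 2*E)
o = -50 (o = -10*5 = -5*10 = -50)
o*((5*(-5))*(-5 - 1*1) + (4*(-1))*(-3)) = -50*((5*(-5))*(-5 - 1*1) + (4*(-1))*(-3)) = -50*(-25*(-5 - 1) - 4*(-3)) = -50*(-25*(-6) + 12) = -50*(150 + 12) = -50*162 = -8100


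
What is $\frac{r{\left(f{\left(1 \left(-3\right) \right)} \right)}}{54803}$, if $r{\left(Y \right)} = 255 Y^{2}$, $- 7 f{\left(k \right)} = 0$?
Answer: $0$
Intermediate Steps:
$f{\left(k \right)} = 0$ ($f{\left(k \right)} = \left(- \frac{1}{7}\right) 0 = 0$)
$\frac{r{\left(f{\left(1 \left(-3\right) \right)} \right)}}{54803} = \frac{255 \cdot 0^{2}}{54803} = 255 \cdot 0 \cdot \frac{1}{54803} = 0 \cdot \frac{1}{54803} = 0$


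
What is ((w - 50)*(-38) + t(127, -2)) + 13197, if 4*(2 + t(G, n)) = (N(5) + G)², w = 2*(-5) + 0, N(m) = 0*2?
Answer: 78029/4 ≈ 19507.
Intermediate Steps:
N(m) = 0
w = -10 (w = -10 + 0 = -10)
t(G, n) = -2 + G²/4 (t(G, n) = -2 + (0 + G)²/4 = -2 + G²/4)
((w - 50)*(-38) + t(127, -2)) + 13197 = ((-10 - 50)*(-38) + (-2 + (¼)*127²)) + 13197 = (-60*(-38) + (-2 + (¼)*16129)) + 13197 = (2280 + (-2 + 16129/4)) + 13197 = (2280 + 16121/4) + 13197 = 25241/4 + 13197 = 78029/4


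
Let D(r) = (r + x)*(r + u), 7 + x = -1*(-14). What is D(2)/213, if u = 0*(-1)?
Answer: 6/71 ≈ 0.084507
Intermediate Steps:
u = 0
x = 7 (x = -7 - 1*(-14) = -7 + 14 = 7)
D(r) = r*(7 + r) (D(r) = (r + 7)*(r + 0) = (7 + r)*r = r*(7 + r))
D(2)/213 = (2*(7 + 2))/213 = (2*9)*(1/213) = 18*(1/213) = 6/71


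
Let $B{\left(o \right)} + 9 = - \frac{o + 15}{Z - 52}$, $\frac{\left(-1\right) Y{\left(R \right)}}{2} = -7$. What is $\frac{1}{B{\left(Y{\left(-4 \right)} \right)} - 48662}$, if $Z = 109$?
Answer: $- \frac{57}{2774276} \approx -2.0546 \cdot 10^{-5}$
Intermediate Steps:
$Y{\left(R \right)} = 14$ ($Y{\left(R \right)} = \left(-2\right) \left(-7\right) = 14$)
$B{\left(o \right)} = - \frac{176}{19} - \frac{o}{57}$ ($B{\left(o \right)} = -9 - \frac{o + 15}{109 - 52} = -9 - \frac{15 + o}{57} = -9 - \left(15 + o\right) \frac{1}{57} = -9 - \left(\frac{5}{19} + \frac{o}{57}\right) = - \frac{176}{19} - \frac{o}{57}$)
$\frac{1}{B{\left(Y{\left(-4 \right)} \right)} - 48662} = \frac{1}{\left(- \frac{176}{19} - \frac{14}{57}\right) - 48662} = \frac{1}{- \frac{542}{57} - 48662} = \frac{1}{- \frac{2774276}{57}} = - \frac{57}{2774276}$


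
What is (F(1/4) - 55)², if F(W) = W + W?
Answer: 11881/4 ≈ 2970.3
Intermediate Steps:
F(W) = 2*W
(F(1/4) - 55)² = (2*(1/4) - 55)² = (2*(1*(¼)) - 55)² = (2*(¼) - 55)² = (½ - 55)² = (-109/2)² = 11881/4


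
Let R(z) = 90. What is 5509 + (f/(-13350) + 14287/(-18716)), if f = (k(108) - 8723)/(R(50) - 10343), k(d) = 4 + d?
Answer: 7055500856605937/1280900112900 ≈ 5508.2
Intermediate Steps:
f = 8611/10253 (f = ((4 + 108) - 8723)/(90 - 10343) = (112 - 8723)/(-10253) = -8611*(-1/10253) = 8611/10253 ≈ 0.83985)
5509 + (f/(-13350) + 14287/(-18716)) = 5509 + ((8611/10253)/(-13350) + 14287/(-18716)) = 5509 + ((8611/10253)*(-1/13350) + 14287*(-1/18716)) = 5509 + (-8611/136877550 - 14287/18716) = 5509 - 977865360163/1280900112900 = 7055500856605937/1280900112900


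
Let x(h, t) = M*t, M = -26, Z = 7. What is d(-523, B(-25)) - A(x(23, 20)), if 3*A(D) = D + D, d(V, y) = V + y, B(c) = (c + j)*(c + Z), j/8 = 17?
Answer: -6523/3 ≈ -2174.3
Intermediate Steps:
j = 136 (j = 8*17 = 136)
B(c) = (7 + c)*(136 + c) (B(c) = (c + 136)*(c + 7) = (136 + c)*(7 + c) = (7 + c)*(136 + c))
x(h, t) = -26*t
A(D) = 2*D/3 (A(D) = (D + D)/3 = (2*D)/3 = 2*D/3)
d(-523, B(-25)) - A(x(23, 20)) = (-523 + (952 + (-25)² + 143*(-25))) - 2*(-26*20)/3 = (-523 + (952 + 625 - 3575)) - 2*(-520)/3 = (-523 - 1998) - 1*(-1040/3) = -2521 + 1040/3 = -6523/3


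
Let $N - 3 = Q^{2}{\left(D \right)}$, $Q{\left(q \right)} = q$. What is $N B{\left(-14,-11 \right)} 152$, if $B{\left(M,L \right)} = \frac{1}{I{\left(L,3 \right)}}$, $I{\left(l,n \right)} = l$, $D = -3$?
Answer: $- \frac{1824}{11} \approx -165.82$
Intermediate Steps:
$B{\left(M,L \right)} = \frac{1}{L}$
$N = 12$ ($N = 3 + \left(-3\right)^{2} = 3 + 9 = 12$)
$N B{\left(-14,-11 \right)} 152 = \frac{12}{-11} \cdot 152 = 12 \left(- \frac{1}{11}\right) 152 = \left(- \frac{12}{11}\right) 152 = - \frac{1824}{11}$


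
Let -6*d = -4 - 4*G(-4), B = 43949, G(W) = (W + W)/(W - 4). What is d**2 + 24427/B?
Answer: 923027/395541 ≈ 2.3336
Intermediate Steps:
G(W) = 2*W/(-4 + W) (G(W) = (2*W)/(-4 + W) = 2*W/(-4 + W))
d = 4/3 (d = -(-4 - 8*(-4)/(-4 - 4))/6 = -(-4 - 8*(-4)/(-8))/6 = -(-4 - 8*(-4)*(-1)/8)/6 = -(-4 - 4*1)/6 = -(-4 - 4)/6 = -1/6*(-8) = 4/3 ≈ 1.3333)
d**2 + 24427/B = (4/3)**2 + 24427/43949 = 16/9 + 24427*(1/43949) = 16/9 + 24427/43949 = 923027/395541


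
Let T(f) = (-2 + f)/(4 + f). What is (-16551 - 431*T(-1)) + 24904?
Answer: 8784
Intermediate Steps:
T(f) = (-2 + f)/(4 + f)
(-16551 - 431*T(-1)) + 24904 = (-16551 - 431*(-2 - 1)/(4 - 1)) + 24904 = (-16551 - 431*(-3)/3) + 24904 = (-16551 - 431*(-1)) + 24904 = (-16551 + 431) + 24904 = -16120 + 24904 = 8784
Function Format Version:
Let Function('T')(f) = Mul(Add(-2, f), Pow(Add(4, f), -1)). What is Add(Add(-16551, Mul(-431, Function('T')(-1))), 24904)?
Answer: 8784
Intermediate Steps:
Function('T')(f) = Mul(Pow(Add(4, f), -1), Add(-2, f))
Add(Add(-16551, Mul(-431, Function('T')(-1))), 24904) = Add(Add(-16551, Mul(-431, Mul(Pow(Add(4, -1), -1), Add(-2, -1)))), 24904) = Add(Add(-16551, Mul(-431, Mul(Pow(3, -1), -3))), 24904) = Add(Add(-16551, Mul(-431, Mul(Rational(1, 3), -3))), 24904) = Add(Add(-16551, Mul(-431, -1)), 24904) = Add(Add(-16551, 431), 24904) = Add(-16120, 24904) = 8784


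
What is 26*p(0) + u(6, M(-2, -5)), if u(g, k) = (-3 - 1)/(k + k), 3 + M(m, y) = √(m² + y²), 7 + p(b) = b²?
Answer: -1823/10 - √29/10 ≈ -182.84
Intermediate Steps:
p(b) = -7 + b²
M(m, y) = -3 + √(m² + y²)
u(g, k) = -2/k (u(g, k) = -4*1/(2*k) = -2/k)
26*p(0) + u(6, M(-2, -5)) = 26*(-7 + 0²) - 2/(-3 + √((-2)² + (-5)²)) = 26*(-7 + 0) - 2/(-3 + √(4 + 25)) = 26*(-7) - 2/(-3 + √29) = -182 - 2/(-3 + √29)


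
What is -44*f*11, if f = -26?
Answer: 12584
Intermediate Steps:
-44*f*11 = -44*(-26)*11 = 1144*11 = 12584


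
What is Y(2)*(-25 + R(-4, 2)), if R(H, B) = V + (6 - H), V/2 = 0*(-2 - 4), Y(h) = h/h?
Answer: -15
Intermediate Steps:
Y(h) = 1
V = 0 (V = 2*(0*(-2 - 4)) = 2*(0*(-6)) = 2*0 = 0)
R(H, B) = 6 - H (R(H, B) = 0 + (6 - H) = 6 - H)
Y(2)*(-25 + R(-4, 2)) = 1*(-25 + (6 - 1*(-4))) = 1*(-25 + (6 + 4)) = 1*(-25 + 10) = 1*(-15) = -15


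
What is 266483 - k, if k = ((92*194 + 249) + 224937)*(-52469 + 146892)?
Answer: -22947732899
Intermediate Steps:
k = 22947999382 (k = ((17848 + 249) + 224937)*94423 = (18097 + 224937)*94423 = 243034*94423 = 22947999382)
266483 - k = 266483 - 1*22947999382 = 266483 - 22947999382 = -22947732899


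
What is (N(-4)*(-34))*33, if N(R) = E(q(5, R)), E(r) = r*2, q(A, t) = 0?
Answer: 0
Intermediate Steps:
E(r) = 2*r
N(R) = 0 (N(R) = 2*0 = 0)
(N(-4)*(-34))*33 = (0*(-34))*33 = 0*33 = 0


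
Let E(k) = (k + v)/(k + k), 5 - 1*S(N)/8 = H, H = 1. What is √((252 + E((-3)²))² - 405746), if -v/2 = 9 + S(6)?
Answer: I*√111543335/18 ≈ 586.75*I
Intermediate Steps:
S(N) = 32 (S(N) = 40 - 8*1 = 40 - 8 = 32)
v = -82 (v = -2*(9 + 32) = -2*41 = -82)
E(k) = (-82 + k)/(2*k) (E(k) = (k - 82)/(k + k) = (-82 + k)/((2*k)) = (-82 + k)*(1/(2*k)) = (-82 + k)/(2*k))
√((252 + E((-3)²))² - 405746) = √((252 + (-82 + (-3)²)/(2*((-3)²)))² - 405746) = √((252 + (½)*(-82 + 9)/9)² - 405746) = √((252 + (½)*(⅑)*(-73))² - 405746) = √((252 - 73/18)² - 405746) = √((4463/18)² - 405746) = √(19918369/324 - 405746) = √(-111543335/324) = I*√111543335/18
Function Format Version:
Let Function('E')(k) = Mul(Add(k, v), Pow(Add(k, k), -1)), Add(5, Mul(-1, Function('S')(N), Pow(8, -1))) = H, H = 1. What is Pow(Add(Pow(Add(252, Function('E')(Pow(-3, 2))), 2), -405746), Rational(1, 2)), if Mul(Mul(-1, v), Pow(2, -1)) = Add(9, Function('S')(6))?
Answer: Mul(Rational(1, 18), I, Pow(111543335, Rational(1, 2))) ≈ Mul(586.75, I)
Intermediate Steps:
Function('S')(N) = 32 (Function('S')(N) = Add(40, Mul(-8, 1)) = Add(40, -8) = 32)
v = -82 (v = Mul(-2, Add(9, 32)) = Mul(-2, 41) = -82)
Function('E')(k) = Mul(Rational(1, 2), Pow(k, -1), Add(-82, k)) (Function('E')(k) = Mul(Add(k, -82), Pow(Add(k, k), -1)) = Mul(Add(-82, k), Pow(Mul(2, k), -1)) = Mul(Add(-82, k), Mul(Rational(1, 2), Pow(k, -1))) = Mul(Rational(1, 2), Pow(k, -1), Add(-82, k)))
Pow(Add(Pow(Add(252, Function('E')(Pow(-3, 2))), 2), -405746), Rational(1, 2)) = Pow(Add(Pow(Add(252, Mul(Rational(1, 2), Pow(Pow(-3, 2), -1), Add(-82, Pow(-3, 2)))), 2), -405746), Rational(1, 2)) = Pow(Add(Pow(Add(252, Mul(Rational(1, 2), Pow(9, -1), Add(-82, 9))), 2), -405746), Rational(1, 2)) = Pow(Add(Pow(Add(252, Mul(Rational(1, 2), Rational(1, 9), -73)), 2), -405746), Rational(1, 2)) = Pow(Add(Pow(Add(252, Rational(-73, 18)), 2), -405746), Rational(1, 2)) = Pow(Add(Pow(Rational(4463, 18), 2), -405746), Rational(1, 2)) = Pow(Add(Rational(19918369, 324), -405746), Rational(1, 2)) = Pow(Rational(-111543335, 324), Rational(1, 2)) = Mul(Rational(1, 18), I, Pow(111543335, Rational(1, 2)))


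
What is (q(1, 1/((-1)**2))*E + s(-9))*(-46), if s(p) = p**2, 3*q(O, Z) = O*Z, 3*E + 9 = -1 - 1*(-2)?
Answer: -33166/9 ≈ -3685.1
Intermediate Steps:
E = -8/3 (E = -3 + (-1 - 1*(-2))/3 = -3 + (-1 + 2)/3 = -3 + (1/3)*1 = -3 + 1/3 = -8/3 ≈ -2.6667)
q(O, Z) = O*Z/3 (q(O, Z) = (O*Z)/3 = O*Z/3)
(q(1, 1/((-1)**2))*E + s(-9))*(-46) = (((1/3)*1/(-1)**2)*(-8/3) + (-9)**2)*(-46) = (((1/3)*1/1)*(-8/3) + 81)*(-46) = (((1/3)*1*1)*(-8/3) + 81)*(-46) = ((1/3)*(-8/3) + 81)*(-46) = (-8/9 + 81)*(-46) = (721/9)*(-46) = -33166/9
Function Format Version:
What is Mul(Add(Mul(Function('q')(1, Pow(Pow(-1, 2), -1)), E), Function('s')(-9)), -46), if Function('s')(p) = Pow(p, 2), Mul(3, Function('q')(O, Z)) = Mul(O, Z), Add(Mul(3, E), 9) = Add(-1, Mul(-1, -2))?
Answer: Rational(-33166, 9) ≈ -3685.1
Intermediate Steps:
E = Rational(-8, 3) (E = Add(-3, Mul(Rational(1, 3), Add(-1, Mul(-1, -2)))) = Add(-3, Mul(Rational(1, 3), Add(-1, 2))) = Add(-3, Mul(Rational(1, 3), 1)) = Add(-3, Rational(1, 3)) = Rational(-8, 3) ≈ -2.6667)
Function('q')(O, Z) = Mul(Rational(1, 3), O, Z) (Function('q')(O, Z) = Mul(Rational(1, 3), Mul(O, Z)) = Mul(Rational(1, 3), O, Z))
Mul(Add(Mul(Function('q')(1, Pow(Pow(-1, 2), -1)), E), Function('s')(-9)), -46) = Mul(Add(Mul(Mul(Rational(1, 3), 1, Pow(Pow(-1, 2), -1)), Rational(-8, 3)), Pow(-9, 2)), -46) = Mul(Add(Mul(Mul(Rational(1, 3), 1, Pow(1, -1)), Rational(-8, 3)), 81), -46) = Mul(Add(Mul(Mul(Rational(1, 3), 1, 1), Rational(-8, 3)), 81), -46) = Mul(Add(Mul(Rational(1, 3), Rational(-8, 3)), 81), -46) = Mul(Add(Rational(-8, 9), 81), -46) = Mul(Rational(721, 9), -46) = Rational(-33166, 9)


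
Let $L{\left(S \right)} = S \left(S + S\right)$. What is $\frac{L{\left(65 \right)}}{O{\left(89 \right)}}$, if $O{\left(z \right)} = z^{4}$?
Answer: $\frac{8450}{62742241} \approx 0.00013468$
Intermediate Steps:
$L{\left(S \right)} = 2 S^{2}$ ($L{\left(S \right)} = S 2 S = 2 S^{2}$)
$\frac{L{\left(65 \right)}}{O{\left(89 \right)}} = \frac{2 \cdot 65^{2}}{89^{4}} = \frac{2 \cdot 4225}{62742241} = 8450 \cdot \frac{1}{62742241} = \frac{8450}{62742241}$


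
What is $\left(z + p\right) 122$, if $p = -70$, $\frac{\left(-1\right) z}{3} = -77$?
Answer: $19642$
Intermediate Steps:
$z = 231$ ($z = \left(-3\right) \left(-77\right) = 231$)
$\left(z + p\right) 122 = \left(231 - 70\right) 122 = 161 \cdot 122 = 19642$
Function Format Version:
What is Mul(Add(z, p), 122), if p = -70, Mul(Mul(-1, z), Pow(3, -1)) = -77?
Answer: 19642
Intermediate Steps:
z = 231 (z = Mul(-3, -77) = 231)
Mul(Add(z, p), 122) = Mul(Add(231, -70), 122) = Mul(161, 122) = 19642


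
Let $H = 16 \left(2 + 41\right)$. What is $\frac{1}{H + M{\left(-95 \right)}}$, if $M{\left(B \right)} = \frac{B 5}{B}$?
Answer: $\frac{1}{693} \approx 0.001443$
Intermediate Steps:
$H = 688$ ($H = 16 \cdot 43 = 688$)
$M{\left(B \right)} = 5$ ($M{\left(B \right)} = \frac{5 B}{B} = 5$)
$\frac{1}{H + M{\left(-95 \right)}} = \frac{1}{688 + 5} = \frac{1}{693}$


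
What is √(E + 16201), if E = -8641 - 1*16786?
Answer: I*√9226 ≈ 96.052*I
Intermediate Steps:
E = -25427 (E = -8641 - 16786 = -25427)
√(E + 16201) = √(-25427 + 16201) = √(-9226) = I*√9226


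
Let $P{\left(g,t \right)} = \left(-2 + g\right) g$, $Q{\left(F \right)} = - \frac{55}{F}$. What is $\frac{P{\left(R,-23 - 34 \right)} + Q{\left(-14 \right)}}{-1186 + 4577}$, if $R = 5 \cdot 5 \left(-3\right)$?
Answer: $\frac{80905}{47474} \approx 1.7042$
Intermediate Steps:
$R = -75$ ($R = 25 \left(-3\right) = -75$)
$P{\left(g,t \right)} = g \left(-2 + g\right)$
$\frac{P{\left(R,-23 - 34 \right)} + Q{\left(-14 \right)}}{-1186 + 4577} = \frac{- 75 \left(-2 - 75\right) - \frac{55}{-14}}{-1186 + 4577} = \frac{\left(-75\right) \left(-77\right) - - \frac{55}{14}}{3391} = \left(5775 + \frac{55}{14}\right) \frac{1}{3391} = \frac{80905}{14} \cdot \frac{1}{3391} = \frac{80905}{47474}$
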